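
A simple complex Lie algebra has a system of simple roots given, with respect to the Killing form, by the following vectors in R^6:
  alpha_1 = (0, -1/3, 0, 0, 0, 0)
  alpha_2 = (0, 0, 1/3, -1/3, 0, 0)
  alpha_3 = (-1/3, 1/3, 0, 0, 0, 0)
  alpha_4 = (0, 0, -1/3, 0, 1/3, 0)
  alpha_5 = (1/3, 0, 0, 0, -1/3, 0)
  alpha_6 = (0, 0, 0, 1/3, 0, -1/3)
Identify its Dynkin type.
Compute the Cartan integers a_ij = 2(alpha_i, alpha_j)/(alpha_j, alpha_j); the resulting 6x6 Cartan matrix is
[[2, 0, -1, 0, 0, 0], [0, 2, 0, -1, 0, -1], [-2, 0, 2, 0, -1, 0], [0, -1, 0, 2, -1, 0], [0, 0, -1, -1, 2, 0], [0, -1, 0, 0, 0, 2]].
The roots have two lengths (squared-length ratio 2:1); the short ones are alpha_{1}. The associated Dynkin diagram is a chain of 6 nodes with a double edge at one end; the terminal node there is the unique short simple root (B_6), so the type is B_6 (the algebra so(13)).

B6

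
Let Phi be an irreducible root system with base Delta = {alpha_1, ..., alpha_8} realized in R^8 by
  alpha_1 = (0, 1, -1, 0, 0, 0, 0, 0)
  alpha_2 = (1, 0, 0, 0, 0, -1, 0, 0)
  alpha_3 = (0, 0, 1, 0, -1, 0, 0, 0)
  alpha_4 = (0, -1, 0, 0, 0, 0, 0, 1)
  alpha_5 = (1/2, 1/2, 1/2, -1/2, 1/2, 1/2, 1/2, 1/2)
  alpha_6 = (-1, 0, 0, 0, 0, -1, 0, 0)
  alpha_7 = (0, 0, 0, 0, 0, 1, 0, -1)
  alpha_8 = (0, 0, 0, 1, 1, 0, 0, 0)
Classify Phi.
E_8

Compute the Cartan integers a_ij = 2(alpha_i, alpha_j)/(alpha_j, alpha_j); the resulting 8x8 Cartan matrix is
[[2, 0, -1, -1, 0, 0, 0, 0], [0, 2, 0, 0, 0, 0, -1, 0], [-1, 0, 2, 0, 0, 0, 0, -1], [-1, 0, 0, 2, 0, 0, -1, 0], [0, 0, 0, 0, 2, -1, 0, 0], [0, 0, 0, 0, -1, 2, -1, 0], [0, -1, 0, -1, 0, -1, 2, 0], [0, 0, -1, 0, 0, 0, 0, 2]].
All simple roots have the same length, so the diagram is simply laced. The associated Dynkin diagram is a chain of 7 nodes with one extra node attached to the third node from one end (E_8), so the type is E_8.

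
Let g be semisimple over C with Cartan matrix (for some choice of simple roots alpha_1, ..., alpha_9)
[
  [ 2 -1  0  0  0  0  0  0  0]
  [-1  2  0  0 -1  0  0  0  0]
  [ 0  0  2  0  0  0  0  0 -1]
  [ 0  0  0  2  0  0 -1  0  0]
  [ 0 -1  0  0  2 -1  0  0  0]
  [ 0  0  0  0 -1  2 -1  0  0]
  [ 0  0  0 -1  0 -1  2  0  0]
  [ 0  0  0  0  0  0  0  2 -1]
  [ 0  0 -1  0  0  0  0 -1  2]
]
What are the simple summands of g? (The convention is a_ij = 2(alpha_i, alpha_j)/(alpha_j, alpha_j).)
The diagram associated to this matrix has two connected components: the simple roots {alpha_3, alpha_8, alpha_9} form a chain of 3 nodes with single edges (A_3), and {alpha_1, alpha_2, alpha_4, alpha_5, alpha_6, alpha_7} form a chain of 6 nodes with single edges (A_6). A semisimple Lie algebra decomposes uniquely as the direct sum of simple ideals, one per connected component of its Dynkin diagram, so g ≅ A_3 ⊕ A_6 (dimension 15 + 48 = 63).

A_3 ⊕ A_6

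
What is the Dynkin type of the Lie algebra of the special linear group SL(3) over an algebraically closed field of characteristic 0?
This is sl(3), which has dimension 3^2 - 1 = 8 and rank 3 - 1 = 2 (a Cartan subalgebra is the diagonal traceless matrices). In the classification of classical Lie algebras, the special linear algebra sl(n+1) has type A_n; here n = 2, so the Dynkin diagram is a chain of 2 nodes with single edges (A_2). Hence the type is A_2.

type A_2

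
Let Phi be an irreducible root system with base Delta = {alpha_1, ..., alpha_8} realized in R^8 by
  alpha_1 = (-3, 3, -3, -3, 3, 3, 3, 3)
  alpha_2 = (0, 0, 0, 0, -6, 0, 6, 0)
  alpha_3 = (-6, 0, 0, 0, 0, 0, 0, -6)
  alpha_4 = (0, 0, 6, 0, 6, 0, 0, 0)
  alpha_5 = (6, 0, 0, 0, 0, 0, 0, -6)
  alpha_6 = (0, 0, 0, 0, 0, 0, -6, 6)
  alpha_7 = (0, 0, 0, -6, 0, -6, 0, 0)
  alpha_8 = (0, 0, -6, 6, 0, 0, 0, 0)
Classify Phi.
Compute the Cartan integers a_ij = 2(alpha_i, alpha_j)/(alpha_j, alpha_j); the resulting 8x8 Cartan matrix is
[[2, 0, 0, 0, -1, 0, 0, 0], [0, 2, 0, -1, 0, -1, 0, 0], [0, 0, 2, 0, 0, -1, 0, 0], [0, -1, 0, 2, 0, 0, 0, -1], [-1, 0, 0, 0, 2, -1, 0, 0], [0, -1, -1, 0, -1, 2, 0, 0], [0, 0, 0, 0, 0, 0, 2, -1], [0, 0, 0, -1, 0, 0, -1, 2]].
All simple roots have the same length, so the diagram is simply laced. The associated Dynkin diagram is a chain of 7 nodes with one extra node attached to the third node from one end (E_8), so the type is E_8.

E_8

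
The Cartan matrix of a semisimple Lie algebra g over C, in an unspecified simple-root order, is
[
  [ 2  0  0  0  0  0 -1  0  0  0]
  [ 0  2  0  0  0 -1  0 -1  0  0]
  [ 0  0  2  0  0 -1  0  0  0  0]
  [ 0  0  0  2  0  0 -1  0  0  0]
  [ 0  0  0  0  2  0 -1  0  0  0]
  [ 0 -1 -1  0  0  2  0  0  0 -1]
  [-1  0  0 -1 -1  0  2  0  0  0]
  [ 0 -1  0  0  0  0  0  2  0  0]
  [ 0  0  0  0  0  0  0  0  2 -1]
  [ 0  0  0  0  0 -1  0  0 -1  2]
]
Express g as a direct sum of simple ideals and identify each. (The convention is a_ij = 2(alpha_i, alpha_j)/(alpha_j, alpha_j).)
D_4 (so(8)) + E_6

The diagram associated to this matrix has two connected components: the simple roots {alpha_1, alpha_4, alpha_5, alpha_7} form a chain of 2 nodes with a fork of two nodes at one end (D_4), and {alpha_2, alpha_3, alpha_6, alpha_8, alpha_9, alpha_10} form a chain of 5 nodes with one extra node attached to the third node from one end (E_6). A semisimple Lie algebra decomposes uniquely as the direct sum of simple ideals, one per connected component of its Dynkin diagram, so g ≅ D_4 ⊕ E_6 (dimension 28 + 78 = 106).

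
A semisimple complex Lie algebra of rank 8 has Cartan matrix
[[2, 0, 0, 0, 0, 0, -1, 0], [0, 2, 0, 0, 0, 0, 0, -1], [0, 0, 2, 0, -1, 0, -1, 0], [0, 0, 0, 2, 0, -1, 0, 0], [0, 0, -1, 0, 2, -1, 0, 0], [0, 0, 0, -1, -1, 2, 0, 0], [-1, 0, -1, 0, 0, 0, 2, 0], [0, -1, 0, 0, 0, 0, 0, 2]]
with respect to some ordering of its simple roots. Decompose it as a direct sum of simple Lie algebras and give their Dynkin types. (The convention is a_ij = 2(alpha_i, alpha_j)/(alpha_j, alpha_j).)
A_2 (sl(3)) ⊕ A_6 (sl(7))

The diagram associated to this matrix has two connected components: the simple roots {alpha_2, alpha_8} form a chain of 2 nodes with single edges (A_2), and {alpha_1, alpha_3, alpha_4, alpha_5, alpha_6, alpha_7} form a chain of 6 nodes with single edges (A_6). A semisimple Lie algebra decomposes uniquely as the direct sum of simple ideals, one per connected component of its Dynkin diagram, so g ≅ A_2 ⊕ A_6 (dimension 8 + 48 = 56).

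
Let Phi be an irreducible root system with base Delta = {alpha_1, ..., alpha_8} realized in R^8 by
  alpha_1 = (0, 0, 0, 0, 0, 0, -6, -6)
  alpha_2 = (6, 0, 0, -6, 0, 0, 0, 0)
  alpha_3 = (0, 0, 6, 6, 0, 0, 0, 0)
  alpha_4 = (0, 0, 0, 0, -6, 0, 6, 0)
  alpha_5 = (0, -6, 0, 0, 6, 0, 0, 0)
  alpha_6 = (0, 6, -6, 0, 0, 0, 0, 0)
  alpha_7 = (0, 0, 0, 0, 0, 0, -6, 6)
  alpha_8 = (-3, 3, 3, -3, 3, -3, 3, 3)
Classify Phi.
E_8

Compute the Cartan integers a_ij = 2(alpha_i, alpha_j)/(alpha_j, alpha_j); the resulting 8x8 Cartan matrix is
[[2, 0, 0, -1, 0, 0, 0, -1], [0, 2, -1, 0, 0, 0, 0, 0], [0, -1, 2, 0, 0, -1, 0, 0], [-1, 0, 0, 2, -1, 0, -1, 0], [0, 0, 0, -1, 2, -1, 0, 0], [0, 0, -1, 0, -1, 2, 0, 0], [0, 0, 0, -1, 0, 0, 2, 0], [-1, 0, 0, 0, 0, 0, 0, 2]].
All simple roots have the same length, so the diagram is simply laced. The associated Dynkin diagram is a chain of 7 nodes with one extra node attached to the third node from one end (E_8), so the type is E_8.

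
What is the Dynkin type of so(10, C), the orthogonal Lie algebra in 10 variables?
This is so(10) with 10 even, which has dimension 10(10-1)/2 = 45 and rank 10/2 = 5. In the classification of classical Lie algebras, the orthogonal algebra so(2n) in an even number of variables has type D_n; here n = 5, so the Dynkin diagram is a chain of 3 nodes with a fork of two nodes at one end (D_5). Hence the type is D_5.

D_5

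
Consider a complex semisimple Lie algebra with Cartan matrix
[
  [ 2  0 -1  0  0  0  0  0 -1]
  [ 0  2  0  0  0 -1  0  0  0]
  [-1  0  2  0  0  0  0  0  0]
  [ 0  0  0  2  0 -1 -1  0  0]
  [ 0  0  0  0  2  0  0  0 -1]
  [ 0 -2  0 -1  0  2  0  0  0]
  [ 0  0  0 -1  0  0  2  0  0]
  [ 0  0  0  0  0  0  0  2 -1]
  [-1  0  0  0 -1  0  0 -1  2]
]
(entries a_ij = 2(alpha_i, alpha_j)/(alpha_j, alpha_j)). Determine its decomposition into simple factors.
The diagram associated to this matrix has two connected components: the simple roots {alpha_2, alpha_4, alpha_6, alpha_7} form a chain of 4 nodes with a double edge at one end; the terminal node there is the unique short simple root (B_4), and {alpha_1, alpha_3, alpha_5, alpha_8, alpha_9} form a chain of 3 nodes with a fork of two nodes at one end (D_5). A semisimple Lie algebra decomposes uniquely as the direct sum of simple ideals, one per connected component of its Dynkin diagram, so g ≅ B_4 ⊕ D_5 (dimension 36 + 45 = 81).

type B_4 ⊕ type D_5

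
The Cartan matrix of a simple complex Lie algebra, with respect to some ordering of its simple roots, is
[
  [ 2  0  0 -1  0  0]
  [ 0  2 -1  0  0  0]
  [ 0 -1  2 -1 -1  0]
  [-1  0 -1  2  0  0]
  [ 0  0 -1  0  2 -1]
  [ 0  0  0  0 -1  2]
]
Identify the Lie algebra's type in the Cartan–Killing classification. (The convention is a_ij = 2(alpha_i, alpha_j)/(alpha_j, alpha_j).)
The matrix has rank 6 with 2's on the diagonal. Reading the off-diagonal entries as Dynkin edges (a single edge where a_ij = a_ji = -1; a double or triple edge where a_ij * a_ji = 2 or 3), the diagram is a chain of 5 nodes with one extra node attached to the third node from one end (E_6). One simple-root ordering that puts it in standard form is (alpha_1, alpha_2, alpha_4, alpha_3, alpha_5, alpha_6). So the algebra is type E_6.

E_6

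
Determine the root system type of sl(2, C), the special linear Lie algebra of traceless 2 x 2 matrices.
A_1 (sl(2))

This is sl(2), which has dimension 2^2 - 1 = 3 and rank 2 - 1 = 1 (a Cartan subalgebra is the diagonal traceless matrices). In the classification of classical Lie algebras, the special linear algebra sl(n+1) has type A_n; here n = 1, so the Dynkin diagram is a chain of 1 nodes with single edges (A_1). Hence the type is A_1.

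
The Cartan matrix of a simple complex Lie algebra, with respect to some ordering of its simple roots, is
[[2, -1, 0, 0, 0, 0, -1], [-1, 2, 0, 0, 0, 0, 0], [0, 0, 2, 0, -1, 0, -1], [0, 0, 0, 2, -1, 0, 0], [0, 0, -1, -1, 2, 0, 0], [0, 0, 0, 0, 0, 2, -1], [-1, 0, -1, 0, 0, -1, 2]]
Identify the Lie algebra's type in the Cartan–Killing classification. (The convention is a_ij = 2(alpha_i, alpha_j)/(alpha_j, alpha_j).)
The matrix has rank 7 with 2's on the diagonal. Reading the off-diagonal entries as Dynkin edges (a single edge where a_ij = a_ji = -1; a double or triple edge where a_ij * a_ji = 2 or 3), the diagram is a chain of 6 nodes with one extra node attached to the third node from one end (E_7). One simple-root ordering that puts it in standard form is (alpha_2, alpha_6, alpha_1, alpha_7, alpha_3, alpha_5, alpha_4). So the algebra is type E_7.

E7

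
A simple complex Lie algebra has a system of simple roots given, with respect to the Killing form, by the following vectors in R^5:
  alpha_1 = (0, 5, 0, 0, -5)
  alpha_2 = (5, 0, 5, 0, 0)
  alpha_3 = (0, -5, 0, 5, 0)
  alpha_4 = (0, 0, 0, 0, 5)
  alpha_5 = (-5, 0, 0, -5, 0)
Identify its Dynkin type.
B5

Compute the Cartan integers a_ij = 2(alpha_i, alpha_j)/(alpha_j, alpha_j); the resulting 5x5 Cartan matrix is
[[2, 0, -1, -2, 0], [0, 2, 0, 0, -1], [-1, 0, 2, 0, -1], [-1, 0, 0, 2, 0], [0, -1, -1, 0, 2]].
The roots have two lengths (squared-length ratio 2:1); the short ones are alpha_{4}. The associated Dynkin diagram is a chain of 5 nodes with a double edge at one end; the terminal node there is the unique short simple root (B_5), so the type is B_5 (the algebra so(11)).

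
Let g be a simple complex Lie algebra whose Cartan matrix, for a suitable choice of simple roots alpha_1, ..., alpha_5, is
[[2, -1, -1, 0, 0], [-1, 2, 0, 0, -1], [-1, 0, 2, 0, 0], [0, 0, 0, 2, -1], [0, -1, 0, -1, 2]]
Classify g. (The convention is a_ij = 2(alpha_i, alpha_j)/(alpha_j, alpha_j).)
The matrix has rank 5 with 2's on the diagonal. Reading the off-diagonal entries as Dynkin edges (a single edge where a_ij = a_ji = -1; a double or triple edge where a_ij * a_ji = 2 or 3), the diagram is a chain of 5 nodes with single edges (A_5). One simple-root ordering that puts it in standard form is (alpha_4, alpha_5, alpha_2, alpha_1, alpha_3). So the algebra is type A_5, i.e. sl(6).

A_5 (sl(6))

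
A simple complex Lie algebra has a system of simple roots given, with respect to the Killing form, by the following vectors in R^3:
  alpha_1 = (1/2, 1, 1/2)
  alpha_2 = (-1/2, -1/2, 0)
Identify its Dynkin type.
Compute the Cartan integers a_ij = 2(alpha_i, alpha_j)/(alpha_j, alpha_j); the resulting 2x2 Cartan matrix is
[[2, -3], [-1, 2]].
The roots have two lengths (squared-length ratio 3:1); the short ones are alpha_{2}. The associated Dynkin diagram is two nodes joined by a triple edge (G_2), so the type is G_2.

type G_2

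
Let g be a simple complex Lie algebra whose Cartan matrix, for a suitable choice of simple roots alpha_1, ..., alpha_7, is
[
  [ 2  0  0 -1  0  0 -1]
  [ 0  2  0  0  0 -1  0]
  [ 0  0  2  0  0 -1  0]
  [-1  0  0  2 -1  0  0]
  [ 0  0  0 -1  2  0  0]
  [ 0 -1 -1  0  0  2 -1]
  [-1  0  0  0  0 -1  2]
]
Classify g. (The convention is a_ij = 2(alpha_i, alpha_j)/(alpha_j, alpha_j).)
The matrix has rank 7 with 2's on the diagonal. Reading the off-diagonal entries as Dynkin edges (a single edge where a_ij = a_ji = -1; a double or triple edge where a_ij * a_ji = 2 or 3), the diagram is a chain of 5 nodes with a fork of two nodes at one end (D_7). One simple-root ordering that puts it in standard form is (alpha_5, alpha_4, alpha_1, alpha_7, alpha_6, alpha_2, alpha_3). So the algebra is type D_7, i.e. so(14).

D_7 (so(14))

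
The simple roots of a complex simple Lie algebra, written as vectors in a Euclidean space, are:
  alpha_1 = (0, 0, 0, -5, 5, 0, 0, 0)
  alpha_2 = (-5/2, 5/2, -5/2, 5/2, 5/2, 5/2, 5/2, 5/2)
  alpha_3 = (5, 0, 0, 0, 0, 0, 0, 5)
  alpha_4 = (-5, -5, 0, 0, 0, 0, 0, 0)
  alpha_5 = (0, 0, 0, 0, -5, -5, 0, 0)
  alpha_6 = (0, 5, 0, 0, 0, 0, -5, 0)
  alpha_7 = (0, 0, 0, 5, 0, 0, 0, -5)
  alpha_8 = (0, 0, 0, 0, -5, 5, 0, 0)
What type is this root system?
E8

Compute the Cartan integers a_ij = 2(alpha_i, alpha_j)/(alpha_j, alpha_j); the resulting 8x8 Cartan matrix is
[[2, 0, 0, 0, -1, 0, -1, -1], [0, 2, 0, 0, -1, 0, 0, 0], [0, 0, 2, -1, 0, 0, -1, 0], [0, 0, -1, 2, 0, -1, 0, 0], [-1, -1, 0, 0, 2, 0, 0, 0], [0, 0, 0, -1, 0, 2, 0, 0], [-1, 0, -1, 0, 0, 0, 2, 0], [-1, 0, 0, 0, 0, 0, 0, 2]].
All simple roots have the same length, so the diagram is simply laced. The associated Dynkin diagram is a chain of 7 nodes with one extra node attached to the third node from one end (E_8), so the type is E_8.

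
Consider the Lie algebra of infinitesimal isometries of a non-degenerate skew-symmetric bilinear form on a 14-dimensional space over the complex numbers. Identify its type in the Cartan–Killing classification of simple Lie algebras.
This is sp(14), which has dimension 14(14+1)/2 = 105 and rank 14/2 = 7. In the classification of classical Lie algebras, the symplectic algebra sp(2n) has type C_n; here n = 7, so the Dynkin diagram is a chain of 7 nodes with a double edge at one end; the terminal node there is the unique long simple root (C_7). Hence the type is C_7.

C7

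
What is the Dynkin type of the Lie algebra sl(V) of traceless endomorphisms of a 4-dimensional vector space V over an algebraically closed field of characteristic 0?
This is sl(4), which has dimension 4^2 - 1 = 15 and rank 4 - 1 = 3 (a Cartan subalgebra is the diagonal traceless matrices). In the classification of classical Lie algebras, the special linear algebra sl(n+1) has type A_n; here n = 3, so the Dynkin diagram is a chain of 3 nodes with single edges (A_3). Hence the type is A_3.

A_3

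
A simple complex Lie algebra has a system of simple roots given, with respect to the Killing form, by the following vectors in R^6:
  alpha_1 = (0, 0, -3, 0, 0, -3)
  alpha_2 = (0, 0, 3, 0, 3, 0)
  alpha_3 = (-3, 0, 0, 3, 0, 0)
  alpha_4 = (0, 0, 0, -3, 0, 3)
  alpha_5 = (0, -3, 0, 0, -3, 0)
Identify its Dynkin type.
Compute the Cartan integers a_ij = 2(alpha_i, alpha_j)/(alpha_j, alpha_j); the resulting 5x5 Cartan matrix is
[[2, -1, 0, -1, 0], [-1, 2, 0, 0, -1], [0, 0, 2, -1, 0], [-1, 0, -1, 2, 0], [0, -1, 0, 0, 2]].
All simple roots have the same length, so the diagram is simply laced. The associated Dynkin diagram is a chain of 5 nodes with single edges (A_5), so the type is A_5 (the algebra sl(6)).

type A_5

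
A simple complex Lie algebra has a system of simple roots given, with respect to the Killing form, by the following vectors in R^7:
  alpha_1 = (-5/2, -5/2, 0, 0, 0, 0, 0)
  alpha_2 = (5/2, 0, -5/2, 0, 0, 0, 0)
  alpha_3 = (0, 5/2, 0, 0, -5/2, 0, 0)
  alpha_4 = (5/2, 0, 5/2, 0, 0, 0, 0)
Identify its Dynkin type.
Compute the Cartan integers a_ij = 2(alpha_i, alpha_j)/(alpha_j, alpha_j); the resulting 4x4 Cartan matrix is
[[2, -1, -1, -1], [-1, 2, 0, 0], [-1, 0, 2, 0], [-1, 0, 0, 2]].
All simple roots have the same length, so the diagram is simply laced. The associated Dynkin diagram is a chain of 2 nodes with a fork of two nodes at one end (D_4), so the type is D_4 (the algebra so(8)).

D4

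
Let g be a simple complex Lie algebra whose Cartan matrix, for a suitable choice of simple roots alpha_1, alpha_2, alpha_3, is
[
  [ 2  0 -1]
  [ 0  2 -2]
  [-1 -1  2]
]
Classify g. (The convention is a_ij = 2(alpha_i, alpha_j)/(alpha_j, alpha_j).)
The matrix has rank 3 with 2's on the diagonal. Reading the off-diagonal entries as Dynkin edges (a single edge where a_ij = a_ji = -1; a double or triple edge where a_ij * a_ji = 2 or 3), the diagram is a chain of 3 nodes with a double edge at one end; the terminal node there is the unique long simple root (C_3). One simple-root ordering that puts it in standard form is (alpha_1, alpha_3, alpha_2). So the algebra is type C_3, i.e. sp(6).

C3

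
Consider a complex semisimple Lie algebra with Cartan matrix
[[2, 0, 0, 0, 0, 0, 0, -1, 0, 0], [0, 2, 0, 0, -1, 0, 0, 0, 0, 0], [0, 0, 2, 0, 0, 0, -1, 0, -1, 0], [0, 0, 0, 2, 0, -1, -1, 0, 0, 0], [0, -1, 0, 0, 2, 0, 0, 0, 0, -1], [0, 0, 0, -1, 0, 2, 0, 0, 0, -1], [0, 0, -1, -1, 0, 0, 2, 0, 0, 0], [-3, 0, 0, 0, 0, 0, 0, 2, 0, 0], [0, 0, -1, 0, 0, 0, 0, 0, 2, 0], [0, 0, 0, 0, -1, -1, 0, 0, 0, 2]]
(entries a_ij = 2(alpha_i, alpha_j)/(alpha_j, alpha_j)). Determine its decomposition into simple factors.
The diagram associated to this matrix has two connected components: the simple roots {alpha_2, alpha_3, alpha_4, alpha_5, alpha_6, alpha_7, alpha_9, alpha_10} form a chain of 8 nodes with single edges (A_8), and {alpha_1, alpha_8} form two nodes joined by a triple edge (G_2). A semisimple Lie algebra decomposes uniquely as the direct sum of simple ideals, one per connected component of its Dynkin diagram, so g ≅ A_8 ⊕ G_2 (dimension 80 + 14 = 94).

A_8 ⊕ G_2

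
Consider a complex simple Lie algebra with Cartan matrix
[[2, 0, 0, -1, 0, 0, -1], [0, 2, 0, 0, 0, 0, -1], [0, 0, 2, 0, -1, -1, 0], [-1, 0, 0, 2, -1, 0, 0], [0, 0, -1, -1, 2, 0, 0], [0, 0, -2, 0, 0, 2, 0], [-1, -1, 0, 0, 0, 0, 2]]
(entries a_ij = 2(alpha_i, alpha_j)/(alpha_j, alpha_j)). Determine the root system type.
The matrix has rank 7 with 2's on the diagonal. Reading the off-diagonal entries as Dynkin edges (a single edge where a_ij = a_ji = -1; a double or triple edge where a_ij * a_ji = 2 or 3), the diagram is a chain of 7 nodes with a double edge at one end; the terminal node there is the unique long simple root (C_7). One simple-root ordering that puts it in standard form is (alpha_2, alpha_7, alpha_1, alpha_4, alpha_5, alpha_3, alpha_6). So the algebra is type C_7, i.e. sp(14).

C_7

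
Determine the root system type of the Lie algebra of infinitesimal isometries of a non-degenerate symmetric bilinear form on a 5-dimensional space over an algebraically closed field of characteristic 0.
B2

This is so(5) with 5 odd, which has dimension 5(5-1)/2 = 10 and rank (5-1)/2 = 2. In the classification of classical Lie algebras, the orthogonal algebra so(2n+1) in an odd number of variables has type B_n; here n = 2, so the Dynkin diagram is a chain of 2 nodes with a double edge at one end; the terminal node there is the unique short simple root (B_2). Hence the type is B_2.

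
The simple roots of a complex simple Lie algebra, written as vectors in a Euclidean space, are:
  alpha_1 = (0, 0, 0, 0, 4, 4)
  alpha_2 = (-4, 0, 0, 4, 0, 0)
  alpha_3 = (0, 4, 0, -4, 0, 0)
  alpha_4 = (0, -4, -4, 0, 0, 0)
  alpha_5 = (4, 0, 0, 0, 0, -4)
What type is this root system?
Compute the Cartan integers a_ij = 2(alpha_i, alpha_j)/(alpha_j, alpha_j); the resulting 5x5 Cartan matrix is
[[2, 0, 0, 0, -1], [0, 2, -1, 0, -1], [0, -1, 2, -1, 0], [0, 0, -1, 2, 0], [-1, -1, 0, 0, 2]].
All simple roots have the same length, so the diagram is simply laced. The associated Dynkin diagram is a chain of 5 nodes with single edges (A_5), so the type is A_5 (the algebra sl(6)).

A_5 (sl(6))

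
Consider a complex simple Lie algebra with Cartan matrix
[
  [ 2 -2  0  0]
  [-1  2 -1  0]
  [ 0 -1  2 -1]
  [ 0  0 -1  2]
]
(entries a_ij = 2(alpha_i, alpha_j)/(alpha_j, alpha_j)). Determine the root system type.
C_4 (sp(8))

The matrix has rank 4 with 2's on the diagonal. Reading the off-diagonal entries as Dynkin edges (a single edge where a_ij = a_ji = -1; a double or triple edge where a_ij * a_ji = 2 or 3), the diagram is a chain of 4 nodes with a double edge at one end; the terminal node there is the unique long simple root (C_4). One simple-root ordering that puts it in standard form is (alpha_4, alpha_3, alpha_2, alpha_1). So the algebra is type C_4, i.e. sp(8).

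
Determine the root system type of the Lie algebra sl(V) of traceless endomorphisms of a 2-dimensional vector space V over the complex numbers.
This is sl(2), which has dimension 2^2 - 1 = 3 and rank 2 - 1 = 1 (a Cartan subalgebra is the diagonal traceless matrices). In the classification of classical Lie algebras, the special linear algebra sl(n+1) has type A_n; here n = 1, so the Dynkin diagram is a chain of 1 nodes with single edges (A_1). Hence the type is A_1.

type A_1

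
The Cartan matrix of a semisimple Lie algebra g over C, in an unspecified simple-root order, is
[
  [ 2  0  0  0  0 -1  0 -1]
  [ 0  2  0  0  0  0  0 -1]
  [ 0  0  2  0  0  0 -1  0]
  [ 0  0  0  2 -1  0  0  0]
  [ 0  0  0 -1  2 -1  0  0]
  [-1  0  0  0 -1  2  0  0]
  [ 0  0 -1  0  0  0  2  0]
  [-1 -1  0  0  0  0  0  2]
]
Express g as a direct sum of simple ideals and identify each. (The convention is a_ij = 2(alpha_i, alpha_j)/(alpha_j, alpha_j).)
A_2 (sl(3)) + A_6 (sl(7))

The diagram associated to this matrix has two connected components: the simple roots {alpha_3, alpha_7} form a chain of 2 nodes with single edges (A_2), and {alpha_1, alpha_2, alpha_4, alpha_5, alpha_6, alpha_8} form a chain of 6 nodes with single edges (A_6). A semisimple Lie algebra decomposes uniquely as the direct sum of simple ideals, one per connected component of its Dynkin diagram, so g ≅ A_2 ⊕ A_6 (dimension 8 + 48 = 56).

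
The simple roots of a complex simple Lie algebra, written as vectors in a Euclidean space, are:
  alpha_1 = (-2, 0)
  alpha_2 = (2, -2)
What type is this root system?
B_2 (so(5))

Compute the Cartan integers a_ij = 2(alpha_i, alpha_j)/(alpha_j, alpha_j); the resulting 2x2 Cartan matrix is
[[2, -1], [-2, 2]].
The roots have two lengths (squared-length ratio 2:1); the short ones are alpha_{1}. The associated Dynkin diagram is a chain of 2 nodes with a double edge at one end; the terminal node there is the unique short simple root (B_2), so the type is B_2 (the algebra so(5)).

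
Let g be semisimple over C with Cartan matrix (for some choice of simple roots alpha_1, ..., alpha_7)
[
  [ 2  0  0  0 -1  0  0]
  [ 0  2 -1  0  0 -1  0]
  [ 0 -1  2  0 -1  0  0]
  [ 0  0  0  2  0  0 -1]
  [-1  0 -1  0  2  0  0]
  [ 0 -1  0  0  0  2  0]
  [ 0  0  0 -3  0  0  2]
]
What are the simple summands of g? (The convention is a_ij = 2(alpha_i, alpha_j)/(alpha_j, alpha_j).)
type A_5 ⊕ type G_2

The diagram associated to this matrix has two connected components: the simple roots {alpha_1, alpha_2, alpha_3, alpha_5, alpha_6} form a chain of 5 nodes with single edges (A_5), and {alpha_4, alpha_7} form two nodes joined by a triple edge (G_2). A semisimple Lie algebra decomposes uniquely as the direct sum of simple ideals, one per connected component of its Dynkin diagram, so g ≅ A_5 ⊕ G_2 (dimension 35 + 14 = 49).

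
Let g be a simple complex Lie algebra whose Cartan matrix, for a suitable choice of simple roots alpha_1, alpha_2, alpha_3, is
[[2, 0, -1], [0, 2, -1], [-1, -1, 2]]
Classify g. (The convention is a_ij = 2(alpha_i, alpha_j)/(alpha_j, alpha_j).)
type A_3

The matrix has rank 3 with 2's on the diagonal. Reading the off-diagonal entries as Dynkin edges (a single edge where a_ij = a_ji = -1; a double or triple edge where a_ij * a_ji = 2 or 3), the diagram is a chain of 3 nodes with single edges (A_3). One simple-root ordering that puts it in standard form is (alpha_2, alpha_3, alpha_1). So the algebra is type A_3, i.e. sl(4).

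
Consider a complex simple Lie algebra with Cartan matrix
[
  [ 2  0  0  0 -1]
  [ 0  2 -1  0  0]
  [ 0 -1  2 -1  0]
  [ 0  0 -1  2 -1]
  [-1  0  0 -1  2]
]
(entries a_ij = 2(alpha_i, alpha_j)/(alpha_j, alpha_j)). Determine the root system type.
A_5 (sl(6))

The matrix has rank 5 with 2's on the diagonal. Reading the off-diagonal entries as Dynkin edges (a single edge where a_ij = a_ji = -1; a double or triple edge where a_ij * a_ji = 2 or 3), the diagram is a chain of 5 nodes with single edges (A_5). One simple-root ordering that puts it in standard form is (alpha_2, alpha_3, alpha_4, alpha_5, alpha_1). So the algebra is type A_5, i.e. sl(6).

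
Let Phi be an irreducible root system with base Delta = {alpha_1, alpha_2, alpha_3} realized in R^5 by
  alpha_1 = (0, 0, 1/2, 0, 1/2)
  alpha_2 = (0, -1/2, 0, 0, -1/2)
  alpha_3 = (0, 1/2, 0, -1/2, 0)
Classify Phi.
type A_3

Compute the Cartan integers a_ij = 2(alpha_i, alpha_j)/(alpha_j, alpha_j); the resulting 3x3 Cartan matrix is
[[2, -1, 0], [-1, 2, -1], [0, -1, 2]].
All simple roots have the same length, so the diagram is simply laced. The associated Dynkin diagram is a chain of 3 nodes with single edges (A_3), so the type is A_3 (the algebra sl(4)).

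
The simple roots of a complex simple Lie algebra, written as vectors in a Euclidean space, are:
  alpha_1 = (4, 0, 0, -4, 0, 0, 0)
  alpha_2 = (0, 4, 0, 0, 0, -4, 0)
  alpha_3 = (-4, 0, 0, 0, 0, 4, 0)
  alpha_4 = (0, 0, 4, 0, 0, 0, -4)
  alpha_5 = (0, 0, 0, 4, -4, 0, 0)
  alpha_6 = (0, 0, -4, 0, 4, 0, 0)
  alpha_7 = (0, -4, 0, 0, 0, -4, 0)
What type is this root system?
D_7

Compute the Cartan integers a_ij = 2(alpha_i, alpha_j)/(alpha_j, alpha_j); the resulting 7x7 Cartan matrix is
[[2, 0, -1, 0, -1, 0, 0], [0, 2, -1, 0, 0, 0, 0], [-1, -1, 2, 0, 0, 0, -1], [0, 0, 0, 2, 0, -1, 0], [-1, 0, 0, 0, 2, -1, 0], [0, 0, 0, -1, -1, 2, 0], [0, 0, -1, 0, 0, 0, 2]].
All simple roots have the same length, so the diagram is simply laced. The associated Dynkin diagram is a chain of 5 nodes with a fork of two nodes at one end (D_7), so the type is D_7 (the algebra so(14)).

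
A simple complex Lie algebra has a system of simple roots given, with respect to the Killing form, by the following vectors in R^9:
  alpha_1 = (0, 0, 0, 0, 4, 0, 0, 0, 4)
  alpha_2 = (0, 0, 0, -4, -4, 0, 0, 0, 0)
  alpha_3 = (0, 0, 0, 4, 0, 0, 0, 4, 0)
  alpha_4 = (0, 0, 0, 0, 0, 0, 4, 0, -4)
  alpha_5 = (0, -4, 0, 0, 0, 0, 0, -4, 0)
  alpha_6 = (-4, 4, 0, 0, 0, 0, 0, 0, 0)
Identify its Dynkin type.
Compute the Cartan integers a_ij = 2(alpha_i, alpha_j)/(alpha_j, alpha_j); the resulting 6x6 Cartan matrix is
[[2, -1, 0, -1, 0, 0], [-1, 2, -1, 0, 0, 0], [0, -1, 2, 0, -1, 0], [-1, 0, 0, 2, 0, 0], [0, 0, -1, 0, 2, -1], [0, 0, 0, 0, -1, 2]].
All simple roots have the same length, so the diagram is simply laced. The associated Dynkin diagram is a chain of 6 nodes with single edges (A_6), so the type is A_6 (the algebra sl(7)).

type A_6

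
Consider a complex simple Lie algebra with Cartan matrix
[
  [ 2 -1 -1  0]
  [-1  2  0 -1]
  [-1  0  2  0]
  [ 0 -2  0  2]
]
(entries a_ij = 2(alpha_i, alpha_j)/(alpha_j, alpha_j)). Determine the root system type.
The matrix has rank 4 with 2's on the diagonal. Reading the off-diagonal entries as Dynkin edges (a single edge where a_ij = a_ji = -1; a double or triple edge where a_ij * a_ji = 2 or 3), the diagram is a chain of 4 nodes with a double edge at one end; the terminal node there is the unique long simple root (C_4). One simple-root ordering that puts it in standard form is (alpha_3, alpha_1, alpha_2, alpha_4). So the algebra is type C_4, i.e. sp(8).

type C_4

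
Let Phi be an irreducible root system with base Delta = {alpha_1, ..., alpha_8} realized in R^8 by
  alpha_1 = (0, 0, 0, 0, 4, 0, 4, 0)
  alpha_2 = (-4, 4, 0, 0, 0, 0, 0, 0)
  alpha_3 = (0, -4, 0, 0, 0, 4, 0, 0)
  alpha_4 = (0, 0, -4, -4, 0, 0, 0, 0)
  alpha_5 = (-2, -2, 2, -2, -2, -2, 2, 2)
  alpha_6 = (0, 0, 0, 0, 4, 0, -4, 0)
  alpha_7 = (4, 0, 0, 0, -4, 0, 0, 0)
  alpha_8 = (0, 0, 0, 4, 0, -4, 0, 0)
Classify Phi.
Compute the Cartan integers a_ij = 2(alpha_i, alpha_j)/(alpha_j, alpha_j); the resulting 8x8 Cartan matrix is
[[2, 0, 0, 0, 0, 0, -1, 0], [0, 2, -1, 0, 0, 0, -1, 0], [0, -1, 2, 0, 0, 0, 0, -1], [0, 0, 0, 2, 0, 0, 0, -1], [0, 0, 0, 0, 2, -1, 0, 0], [0, 0, 0, 0, -1, 2, -1, 0], [-1, -1, 0, 0, 0, -1, 2, 0], [0, 0, -1, -1, 0, 0, 0, 2]].
All simple roots have the same length, so the diagram is simply laced. The associated Dynkin diagram is a chain of 7 nodes with one extra node attached to the third node from one end (E_8), so the type is E_8.

E8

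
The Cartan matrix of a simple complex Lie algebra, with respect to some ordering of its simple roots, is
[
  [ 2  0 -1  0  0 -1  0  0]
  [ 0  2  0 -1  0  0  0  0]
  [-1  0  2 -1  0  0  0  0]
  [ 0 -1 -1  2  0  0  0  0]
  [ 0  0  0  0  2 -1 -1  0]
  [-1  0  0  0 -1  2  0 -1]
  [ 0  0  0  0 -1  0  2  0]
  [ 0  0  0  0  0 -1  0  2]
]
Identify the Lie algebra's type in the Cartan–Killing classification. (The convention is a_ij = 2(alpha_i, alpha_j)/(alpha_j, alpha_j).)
E8

The matrix has rank 8 with 2's on the diagonal. Reading the off-diagonal entries as Dynkin edges (a single edge where a_ij = a_ji = -1; a double or triple edge where a_ij * a_ji = 2 or 3), the diagram is a chain of 7 nodes with one extra node attached to the third node from one end (E_8). One simple-root ordering that puts it in standard form is (alpha_7, alpha_8, alpha_5, alpha_6, alpha_1, alpha_3, alpha_4, alpha_2). So the algebra is type E_8.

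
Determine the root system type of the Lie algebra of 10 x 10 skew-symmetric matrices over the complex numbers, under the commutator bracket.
This is so(10) with 10 even, which has dimension 10(10-1)/2 = 45 and rank 10/2 = 5. In the classification of classical Lie algebras, the orthogonal algebra so(2n) in an even number of variables has type D_n; here n = 5, so the Dynkin diagram is a chain of 3 nodes with a fork of two nodes at one end (D_5). Hence the type is D_5.

D_5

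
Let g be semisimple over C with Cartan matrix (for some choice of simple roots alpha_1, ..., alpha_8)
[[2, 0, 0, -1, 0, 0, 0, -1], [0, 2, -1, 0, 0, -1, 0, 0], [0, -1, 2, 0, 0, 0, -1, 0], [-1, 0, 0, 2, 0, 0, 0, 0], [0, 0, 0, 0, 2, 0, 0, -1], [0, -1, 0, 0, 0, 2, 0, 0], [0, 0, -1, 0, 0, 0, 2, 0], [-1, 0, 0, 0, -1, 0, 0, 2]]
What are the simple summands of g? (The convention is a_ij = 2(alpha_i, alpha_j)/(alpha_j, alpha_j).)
The diagram associated to this matrix has two connected components: the simple roots {alpha_1, alpha_4, alpha_5, alpha_8} form a chain of 4 nodes with single edges (A_4), and {alpha_2, alpha_3, alpha_6, alpha_7} form a chain of 4 nodes with single edges (A_4). A semisimple Lie algebra decomposes uniquely as the direct sum of simple ideals, one per connected component of its Dynkin diagram, so g ≅ A_4 ⊕ A_4 (dimension 24 + 24 = 48).

A_4 + A_4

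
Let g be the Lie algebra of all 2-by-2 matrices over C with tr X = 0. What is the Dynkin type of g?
A1

This is sl(2), which has dimension 2^2 - 1 = 3 and rank 2 - 1 = 1 (a Cartan subalgebra is the diagonal traceless matrices). In the classification of classical Lie algebras, the special linear algebra sl(n+1) has type A_n; here n = 1, so the Dynkin diagram is a chain of 1 nodes with single edges (A_1). Hence the type is A_1.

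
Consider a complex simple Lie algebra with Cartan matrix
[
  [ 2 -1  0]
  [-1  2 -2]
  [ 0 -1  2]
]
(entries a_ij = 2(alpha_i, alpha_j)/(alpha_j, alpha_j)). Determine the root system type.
The matrix has rank 3 with 2's on the diagonal. Reading the off-diagonal entries as Dynkin edges (a single edge where a_ij = a_ji = -1; a double or triple edge where a_ij * a_ji = 2 or 3), the diagram is a chain of 3 nodes with a double edge at one end; the terminal node there is the unique short simple root (B_3). One simple-root ordering that puts it in standard form is (alpha_1, alpha_2, alpha_3). So the algebra is type B_3, i.e. so(7).

B_3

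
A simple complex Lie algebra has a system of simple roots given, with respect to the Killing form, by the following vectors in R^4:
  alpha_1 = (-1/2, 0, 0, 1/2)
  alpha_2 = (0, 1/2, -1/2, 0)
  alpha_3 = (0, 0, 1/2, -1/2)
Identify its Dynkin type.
A_3 (sl(4))

Compute the Cartan integers a_ij = 2(alpha_i, alpha_j)/(alpha_j, alpha_j); the resulting 3x3 Cartan matrix is
[[2, 0, -1], [0, 2, -1], [-1, -1, 2]].
All simple roots have the same length, so the diagram is simply laced. The associated Dynkin diagram is a chain of 3 nodes with single edges (A_3), so the type is A_3 (the algebra sl(4)).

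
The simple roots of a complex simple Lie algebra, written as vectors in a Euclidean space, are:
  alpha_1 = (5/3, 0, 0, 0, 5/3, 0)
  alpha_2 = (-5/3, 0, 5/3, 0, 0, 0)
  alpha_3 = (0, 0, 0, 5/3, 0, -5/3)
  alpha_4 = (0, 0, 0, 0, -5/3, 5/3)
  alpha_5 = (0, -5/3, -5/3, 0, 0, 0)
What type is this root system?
type A_5

Compute the Cartan integers a_ij = 2(alpha_i, alpha_j)/(alpha_j, alpha_j); the resulting 5x5 Cartan matrix is
[[2, -1, 0, -1, 0], [-1, 2, 0, 0, -1], [0, 0, 2, -1, 0], [-1, 0, -1, 2, 0], [0, -1, 0, 0, 2]].
All simple roots have the same length, so the diagram is simply laced. The associated Dynkin diagram is a chain of 5 nodes with single edges (A_5), so the type is A_5 (the algebra sl(6)).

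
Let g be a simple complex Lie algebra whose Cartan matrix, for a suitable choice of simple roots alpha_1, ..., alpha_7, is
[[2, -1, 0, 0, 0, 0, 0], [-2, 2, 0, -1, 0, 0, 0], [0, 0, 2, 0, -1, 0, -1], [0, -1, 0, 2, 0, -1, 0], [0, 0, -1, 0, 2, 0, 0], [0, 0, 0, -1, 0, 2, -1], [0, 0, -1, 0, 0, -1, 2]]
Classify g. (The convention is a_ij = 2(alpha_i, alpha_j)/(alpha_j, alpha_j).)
The matrix has rank 7 with 2's on the diagonal. Reading the off-diagonal entries as Dynkin edges (a single edge where a_ij = a_ji = -1; a double or triple edge where a_ij * a_ji = 2 or 3), the diagram is a chain of 7 nodes with a double edge at one end; the terminal node there is the unique short simple root (B_7). One simple-root ordering that puts it in standard form is (alpha_5, alpha_3, alpha_7, alpha_6, alpha_4, alpha_2, alpha_1). So the algebra is type B_7, i.e. so(15).

type B_7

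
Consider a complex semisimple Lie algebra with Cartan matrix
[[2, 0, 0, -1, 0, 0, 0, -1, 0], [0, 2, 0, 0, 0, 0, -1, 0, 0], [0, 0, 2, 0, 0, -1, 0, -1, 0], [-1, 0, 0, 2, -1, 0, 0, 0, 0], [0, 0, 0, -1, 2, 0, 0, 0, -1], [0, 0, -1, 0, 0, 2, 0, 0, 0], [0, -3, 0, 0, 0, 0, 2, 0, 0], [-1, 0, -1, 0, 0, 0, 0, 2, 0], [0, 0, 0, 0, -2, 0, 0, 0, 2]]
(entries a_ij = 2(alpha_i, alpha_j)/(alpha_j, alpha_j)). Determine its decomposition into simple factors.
The diagram associated to this matrix has two connected components: the simple roots {alpha_1, alpha_3, alpha_4, alpha_5, alpha_6, alpha_8, alpha_9} form a chain of 7 nodes with a double edge at one end; the terminal node there is the unique long simple root (C_7), and {alpha_2, alpha_7} form two nodes joined by a triple edge (G_2). A semisimple Lie algebra decomposes uniquely as the direct sum of simple ideals, one per connected component of its Dynkin diagram, so g ≅ C_7 ⊕ G_2 (dimension 105 + 14 = 119).

C7 ⊕ G2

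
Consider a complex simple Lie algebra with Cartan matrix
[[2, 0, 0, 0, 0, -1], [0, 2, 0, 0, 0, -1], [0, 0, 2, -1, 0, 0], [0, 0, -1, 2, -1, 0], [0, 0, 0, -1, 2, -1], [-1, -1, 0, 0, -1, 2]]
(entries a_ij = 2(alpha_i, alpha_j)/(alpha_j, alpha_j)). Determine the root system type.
The matrix has rank 6 with 2's on the diagonal. Reading the off-diagonal entries as Dynkin edges (a single edge where a_ij = a_ji = -1; a double or triple edge where a_ij * a_ji = 2 or 3), the diagram is a chain of 4 nodes with a fork of two nodes at one end (D_6). One simple-root ordering that puts it in standard form is (alpha_3, alpha_4, alpha_5, alpha_6, alpha_2, alpha_1). So the algebra is type D_6, i.e. so(12).

D_6 (so(12))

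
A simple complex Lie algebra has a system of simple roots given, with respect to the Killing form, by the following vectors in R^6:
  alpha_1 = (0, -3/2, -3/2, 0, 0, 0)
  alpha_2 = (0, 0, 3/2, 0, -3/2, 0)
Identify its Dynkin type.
A_2

Compute the Cartan integers a_ij = 2(alpha_i, alpha_j)/(alpha_j, alpha_j); the resulting 2x2 Cartan matrix is
[[2, -1], [-1, 2]].
All simple roots have the same length, so the diagram is simply laced. The associated Dynkin diagram is a chain of 2 nodes with single edges (A_2), so the type is A_2 (the algebra sl(3)).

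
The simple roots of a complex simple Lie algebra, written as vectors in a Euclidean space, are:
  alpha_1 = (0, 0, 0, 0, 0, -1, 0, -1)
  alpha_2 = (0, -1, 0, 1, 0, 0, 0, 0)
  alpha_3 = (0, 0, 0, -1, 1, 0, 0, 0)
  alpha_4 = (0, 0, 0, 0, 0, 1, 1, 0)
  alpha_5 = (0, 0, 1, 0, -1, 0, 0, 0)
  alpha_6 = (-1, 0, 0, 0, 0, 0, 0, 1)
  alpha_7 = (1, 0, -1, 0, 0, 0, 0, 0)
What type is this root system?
A_7

Compute the Cartan integers a_ij = 2(alpha_i, alpha_j)/(alpha_j, alpha_j); the resulting 7x7 Cartan matrix is
[[2, 0, 0, -1, 0, -1, 0], [0, 2, -1, 0, 0, 0, 0], [0, -1, 2, 0, -1, 0, 0], [-1, 0, 0, 2, 0, 0, 0], [0, 0, -1, 0, 2, 0, -1], [-1, 0, 0, 0, 0, 2, -1], [0, 0, 0, 0, -1, -1, 2]].
All simple roots have the same length, so the diagram is simply laced. The associated Dynkin diagram is a chain of 7 nodes with single edges (A_7), so the type is A_7 (the algebra sl(8)).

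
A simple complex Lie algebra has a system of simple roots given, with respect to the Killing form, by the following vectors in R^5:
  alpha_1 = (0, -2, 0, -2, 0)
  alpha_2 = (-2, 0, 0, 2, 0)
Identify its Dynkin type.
Compute the Cartan integers a_ij = 2(alpha_i, alpha_j)/(alpha_j, alpha_j); the resulting 2x2 Cartan matrix is
[[2, -1], [-1, 2]].
All simple roots have the same length, so the diagram is simply laced. The associated Dynkin diagram is a chain of 2 nodes with single edges (A_2), so the type is A_2 (the algebra sl(3)).

type A_2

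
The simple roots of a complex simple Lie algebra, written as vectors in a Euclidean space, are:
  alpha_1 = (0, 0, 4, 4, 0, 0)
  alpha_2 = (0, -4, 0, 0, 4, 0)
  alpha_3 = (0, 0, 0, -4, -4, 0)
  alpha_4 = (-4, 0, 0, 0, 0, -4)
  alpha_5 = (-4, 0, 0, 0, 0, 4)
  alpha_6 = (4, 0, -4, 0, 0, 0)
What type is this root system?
Compute the Cartan integers a_ij = 2(alpha_i, alpha_j)/(alpha_j, alpha_j); the resulting 6x6 Cartan matrix is
[[2, 0, -1, 0, 0, -1], [0, 2, -1, 0, 0, 0], [-1, -1, 2, 0, 0, 0], [0, 0, 0, 2, 0, -1], [0, 0, 0, 0, 2, -1], [-1, 0, 0, -1, -1, 2]].
All simple roots have the same length, so the diagram is simply laced. The associated Dynkin diagram is a chain of 4 nodes with a fork of two nodes at one end (D_6), so the type is D_6 (the algebra so(12)).

D6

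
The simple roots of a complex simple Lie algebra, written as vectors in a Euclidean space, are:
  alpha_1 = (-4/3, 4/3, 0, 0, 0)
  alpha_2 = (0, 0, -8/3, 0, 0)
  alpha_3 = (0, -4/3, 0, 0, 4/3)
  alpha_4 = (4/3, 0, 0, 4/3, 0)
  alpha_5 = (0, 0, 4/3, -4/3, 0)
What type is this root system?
Compute the Cartan integers a_ij = 2(alpha_i, alpha_j)/(alpha_j, alpha_j); the resulting 5x5 Cartan matrix is
[[2, 0, -1, -1, 0], [0, 2, 0, 0, -2], [-1, 0, 2, 0, 0], [-1, 0, 0, 2, -1], [0, -1, 0, -1, 2]].
The roots have two lengths (squared-length ratio 2:1); the short ones are alpha_{1,3,4,5}. The associated Dynkin diagram is a chain of 5 nodes with a double edge at one end; the terminal node there is the unique long simple root (C_5), so the type is C_5 (the algebra sp(10)).

type C_5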